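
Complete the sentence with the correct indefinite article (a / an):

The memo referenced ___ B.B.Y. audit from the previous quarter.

a

The indefinite article is chosen by the initial *sound* of the following word, not its spelling.
The initialism *B.B.Y.* is read letter by letter; the first letter, B, is pronounced /biː/, which begins with a consonant sound.
So the article is *a*: The memo referenced a B.B.Y. audit from the previous quarter.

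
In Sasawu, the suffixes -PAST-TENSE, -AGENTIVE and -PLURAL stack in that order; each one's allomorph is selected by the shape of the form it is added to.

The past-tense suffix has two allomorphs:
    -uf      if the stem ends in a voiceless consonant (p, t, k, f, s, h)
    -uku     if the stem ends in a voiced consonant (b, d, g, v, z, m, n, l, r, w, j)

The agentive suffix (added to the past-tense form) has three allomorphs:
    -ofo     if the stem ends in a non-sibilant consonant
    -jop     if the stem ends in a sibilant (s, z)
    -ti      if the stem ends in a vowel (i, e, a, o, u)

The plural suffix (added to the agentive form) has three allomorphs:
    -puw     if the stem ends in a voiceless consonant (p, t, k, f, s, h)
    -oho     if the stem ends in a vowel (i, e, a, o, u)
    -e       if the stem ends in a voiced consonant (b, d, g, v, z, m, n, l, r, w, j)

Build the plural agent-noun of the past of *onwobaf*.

onwobafufofooho

*onwobaf*: final consonant = /f/, voiceless → -uf → *onwobafuf*.
The past-tense form *onwobafuf* — final sound /f/ (a non-sibilant consonant) → -ofo → *onwobafufofo*.
The agentive form *onwobafufofo* — final sound /o/ (a vowel) → -oho → *onwobafufofooho*.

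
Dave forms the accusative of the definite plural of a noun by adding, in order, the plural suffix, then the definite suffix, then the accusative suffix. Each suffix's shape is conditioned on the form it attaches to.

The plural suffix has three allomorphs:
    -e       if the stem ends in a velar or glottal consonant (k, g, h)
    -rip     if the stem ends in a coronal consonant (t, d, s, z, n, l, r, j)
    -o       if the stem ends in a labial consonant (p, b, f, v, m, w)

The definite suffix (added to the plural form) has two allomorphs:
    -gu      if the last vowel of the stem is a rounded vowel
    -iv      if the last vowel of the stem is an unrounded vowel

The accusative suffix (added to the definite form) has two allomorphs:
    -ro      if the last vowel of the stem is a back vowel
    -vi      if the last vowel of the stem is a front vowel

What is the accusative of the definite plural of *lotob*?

lotoboguro

The final consonant of *lotob* is /b/, which is labial, so the plural suffix is -o, giving *lotobo*.
The plural form *lotobo*: last vowel = /o/, a rounded vowel → -gu → *lotobogu*.
The definite form *lotobogu*: last vowel = /u/, a back vowel → -ro → *lotoboguro*.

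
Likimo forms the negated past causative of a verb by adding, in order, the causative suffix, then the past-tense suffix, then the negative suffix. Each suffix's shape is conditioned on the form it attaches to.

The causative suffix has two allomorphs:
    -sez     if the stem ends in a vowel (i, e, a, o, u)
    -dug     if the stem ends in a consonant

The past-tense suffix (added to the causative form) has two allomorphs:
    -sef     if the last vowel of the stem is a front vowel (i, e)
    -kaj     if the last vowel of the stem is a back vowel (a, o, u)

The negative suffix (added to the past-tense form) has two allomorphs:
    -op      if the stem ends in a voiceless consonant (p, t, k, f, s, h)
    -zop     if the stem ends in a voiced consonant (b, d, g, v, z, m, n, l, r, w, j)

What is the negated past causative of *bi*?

The final sound of *bi* is /i/, which is a vowel, so the causative suffix is -sez, giving *bisez*.
The causative form *bisez*: last vowel = /e/, a front vowel → -sef → *bisezsef*.
Since the final consonant of the past-tense form *bisezsef* is /f/ (voiceless), it takes -op, giving *bisezsefop*.

bisezsefop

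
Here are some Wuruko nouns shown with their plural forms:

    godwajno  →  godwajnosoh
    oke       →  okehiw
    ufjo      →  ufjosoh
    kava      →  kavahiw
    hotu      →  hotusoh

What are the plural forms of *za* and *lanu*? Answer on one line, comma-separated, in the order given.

zahiw, lanusoh

Looking at the last vowel of each stem: -soh when the last vowel of the stem is a rounded vowel (*godwajno*, *ufjo*, *hotu*); -hiw when the last vowel of the stem is an unrounded vowel (*oke*, *kava*).
*za* — last vowel /a/ (an unrounded vowel) → -hiw → *zahiw*.
Since the last vowel of *lanu* is /u/ (a rounded vowel), it takes -soh, giving *lanusoh*.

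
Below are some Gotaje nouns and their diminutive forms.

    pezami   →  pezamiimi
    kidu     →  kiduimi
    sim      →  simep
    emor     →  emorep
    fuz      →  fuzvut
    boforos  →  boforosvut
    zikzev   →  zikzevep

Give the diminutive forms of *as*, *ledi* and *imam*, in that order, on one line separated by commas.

asvut, lediimi, imamep

Looking at the final sound of each stem: -vut when the stem ends in a sibilant (*fuz*, *boforos*); -ep when the stem ends in a non-sibilant consonant (*sim*, *emor*, *zikzev*); -imi when the stem ends in a vowel (*pezami*, *kidu*).
*as* — final sound /s/ (a sibilant) → -vut → *asvut*.
Since the final sound of *ledi* is /i/ (a vowel), it takes -imi, giving *lediimi*.
*imam* — final sound /m/ (a non-sibilant consonant) → -ep → *imamep*.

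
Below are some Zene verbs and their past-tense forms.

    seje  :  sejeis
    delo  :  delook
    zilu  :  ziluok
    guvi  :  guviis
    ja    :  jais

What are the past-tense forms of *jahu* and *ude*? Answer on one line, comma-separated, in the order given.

The suffix is conditioned by the last vowel: -ok when the last vowel of the stem is a rounded vowel (*delo*, *zilu*); -is when the last vowel of the stem is an unrounded vowel (*seje*, *guvi*, *ja*).
Since the last vowel of *jahu* is /u/ (a rounded vowel), it takes -ok, giving *jahuok*.
The last vowel of *ude* is /e/, which is an unrounded vowel, so the suffix is -is, giving *udeis*.

jahuok, udeis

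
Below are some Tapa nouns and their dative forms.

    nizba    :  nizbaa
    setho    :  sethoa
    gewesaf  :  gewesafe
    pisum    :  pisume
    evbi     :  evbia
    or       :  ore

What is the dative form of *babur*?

babure

The pattern is consonant vs. vowel: -e when the stem ends in a consonant (*gewesaf*, *pisum*, *or*); -a when the stem ends in a vowel (*nizba*, *setho*, *evbi*).
*babur*: final sound = /r/, a consonant → -e → *babure*.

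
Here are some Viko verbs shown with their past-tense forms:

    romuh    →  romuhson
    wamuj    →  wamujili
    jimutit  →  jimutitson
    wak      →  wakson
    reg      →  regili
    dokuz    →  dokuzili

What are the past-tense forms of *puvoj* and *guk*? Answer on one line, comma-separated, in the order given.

puvojili, gukson

The suffix is conditioned by the final consonant: -son when the stem ends in a voiceless consonant (*romuh*, *jimutit*, *wak*); -ili when the stem ends in a voiced consonant (*wamuj*, *reg*, *dokuz*).
The final consonant of *puvoj* is /j/, which is voiced, so the suffix is -ili, giving *puvojili*.
The final consonant of *guk* is /k/, which is voiceless, so the suffix is -son, giving *gukson*.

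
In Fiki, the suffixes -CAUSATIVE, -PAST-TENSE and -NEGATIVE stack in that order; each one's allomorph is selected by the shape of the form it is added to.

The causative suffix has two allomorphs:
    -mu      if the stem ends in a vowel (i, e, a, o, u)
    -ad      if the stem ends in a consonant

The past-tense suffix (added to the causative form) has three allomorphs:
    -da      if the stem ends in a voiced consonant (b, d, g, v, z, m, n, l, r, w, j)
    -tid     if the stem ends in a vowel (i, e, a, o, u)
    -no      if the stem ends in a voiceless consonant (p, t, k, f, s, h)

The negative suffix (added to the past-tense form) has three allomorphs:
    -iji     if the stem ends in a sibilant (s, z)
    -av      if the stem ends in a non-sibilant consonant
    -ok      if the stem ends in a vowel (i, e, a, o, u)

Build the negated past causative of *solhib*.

*solhib*: final sound = /b/, a consonant → -ad → *solhibad*.
Since the final sound of the causative form *solhibad* is /d/ (a voiced consonant), it takes -da, giving *solhibadda*.
The past-tense form *solhibadda*: final sound = /a/, a vowel → -ok → *solhibaddaok*.

solhibaddaok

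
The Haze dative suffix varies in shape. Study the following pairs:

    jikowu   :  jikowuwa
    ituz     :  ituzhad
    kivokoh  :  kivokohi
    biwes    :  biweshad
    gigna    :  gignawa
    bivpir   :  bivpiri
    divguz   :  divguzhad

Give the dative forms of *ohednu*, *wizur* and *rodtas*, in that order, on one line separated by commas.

The pattern is sibilance of the final sound: -had when the stem ends in a sibilant (*ituz*, *biwes*, *divguz*); -i when the stem ends in a non-sibilant consonant (*kivokoh*, *bivpir*); -wa when the stem ends in a vowel (*jikowu*, *gigna*).
The final sound of *ohednu* is /u/, which is a vowel, so the suffix is -wa, giving *ohednuwa*.
*wizur* — final sound /r/ (a non-sibilant consonant) → -i → *wizuri*.
Since the final sound of *rodtas* is /s/ (a sibilant), it takes -had, giving *rodtashad*.

ohednuwa, wizuri, rodtashad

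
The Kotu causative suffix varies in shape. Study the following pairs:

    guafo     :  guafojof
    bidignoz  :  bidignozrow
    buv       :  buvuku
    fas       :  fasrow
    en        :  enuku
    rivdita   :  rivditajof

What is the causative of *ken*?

kenuku

The suffix is conditioned by the final sound: -row when the stem ends in a sibilant (*bidignoz*, *fas*); -uku when the stem ends in a non-sibilant consonant (*buv*, *en*); -jof when the stem ends in a vowel (*guafo*, *rivdita*).
*ken* — final sound /n/ (a non-sibilant consonant) → -uku → *kenuku*.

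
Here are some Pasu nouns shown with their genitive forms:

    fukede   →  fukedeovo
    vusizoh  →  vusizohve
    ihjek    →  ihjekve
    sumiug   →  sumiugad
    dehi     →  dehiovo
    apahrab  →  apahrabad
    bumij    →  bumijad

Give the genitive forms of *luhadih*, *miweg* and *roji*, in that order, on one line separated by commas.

The pattern is voicing of the final sound: -ve when the stem ends in a voiceless consonant (*vusizoh*, *ihjek*); -ad when the stem ends in a voiced consonant (*sumiug*, *apahrab*, *bumij*); -ovo when the stem ends in a vowel (*fukede*, *dehi*).
*luhadih* — final sound /h/ (a voiceless consonant) → -ve → *luhadihve*.
The final sound of *miweg* is /g/, which is a voiced consonant, so the suffix is -ad, giving *miwegad*.
Since the final sound of *roji* is /i/ (a vowel), it takes -ovo, giving *rojiovo*.

luhadihve, miwegad, rojiovo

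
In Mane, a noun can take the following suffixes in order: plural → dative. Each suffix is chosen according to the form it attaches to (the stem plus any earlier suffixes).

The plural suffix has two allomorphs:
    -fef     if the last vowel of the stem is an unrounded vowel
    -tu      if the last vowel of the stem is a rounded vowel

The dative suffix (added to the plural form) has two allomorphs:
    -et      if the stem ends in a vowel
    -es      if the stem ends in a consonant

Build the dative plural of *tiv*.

The last vowel of *tiv* is /i/, which is an unrounded vowel, so the plural suffix is -fef, giving *tivfef*.
Since the final sound of the plural form *tivfef* is /f/ (a consonant), it takes -es, giving *tivfefes*.

tivfefes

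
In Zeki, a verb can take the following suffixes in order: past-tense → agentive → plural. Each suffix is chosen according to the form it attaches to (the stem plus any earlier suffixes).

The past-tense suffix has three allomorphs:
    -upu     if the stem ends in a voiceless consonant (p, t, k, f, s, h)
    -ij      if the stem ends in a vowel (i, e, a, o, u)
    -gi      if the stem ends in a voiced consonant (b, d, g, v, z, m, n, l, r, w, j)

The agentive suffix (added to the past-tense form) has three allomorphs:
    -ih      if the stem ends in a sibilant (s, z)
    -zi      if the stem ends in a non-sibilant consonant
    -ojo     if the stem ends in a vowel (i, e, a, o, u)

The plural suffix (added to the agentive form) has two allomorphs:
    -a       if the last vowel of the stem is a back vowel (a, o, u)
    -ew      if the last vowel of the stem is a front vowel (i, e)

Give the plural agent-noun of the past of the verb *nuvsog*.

nuvsoggiojoa

*nuvsog*: final sound = /g/, a voiced consonant → -gi → *nuvsoggi*.
The final sound of the past-tense form *nuvsoggi* is /i/, which is a vowel, so the agentive suffix is -ojo, giving *nuvsoggiojo*.
Since the last vowel of the agentive form *nuvsoggiojo* is /o/ (a back vowel), it takes -a, giving *nuvsoggiojoa*.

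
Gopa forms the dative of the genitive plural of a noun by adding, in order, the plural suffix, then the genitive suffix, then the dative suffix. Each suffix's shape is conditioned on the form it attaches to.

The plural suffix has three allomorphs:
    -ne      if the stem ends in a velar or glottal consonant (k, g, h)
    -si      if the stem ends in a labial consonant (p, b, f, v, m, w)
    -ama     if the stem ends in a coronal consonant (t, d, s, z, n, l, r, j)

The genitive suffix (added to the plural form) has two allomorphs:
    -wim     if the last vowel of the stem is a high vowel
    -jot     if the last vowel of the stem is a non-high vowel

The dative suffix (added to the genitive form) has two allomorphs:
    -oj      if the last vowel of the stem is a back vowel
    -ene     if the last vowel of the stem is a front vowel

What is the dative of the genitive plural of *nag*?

nagnejotoj

Since the final consonant of *nag* is /g/ (velar/glottal), it takes -ne, giving *nagne*.
The plural form *nagne*: last vowel = /e/, a non-high vowel → -jot → *nagnejot*.
The genitive form *nagnejot* — last vowel /o/ (a back vowel) → -oj → *nagnejotoj*.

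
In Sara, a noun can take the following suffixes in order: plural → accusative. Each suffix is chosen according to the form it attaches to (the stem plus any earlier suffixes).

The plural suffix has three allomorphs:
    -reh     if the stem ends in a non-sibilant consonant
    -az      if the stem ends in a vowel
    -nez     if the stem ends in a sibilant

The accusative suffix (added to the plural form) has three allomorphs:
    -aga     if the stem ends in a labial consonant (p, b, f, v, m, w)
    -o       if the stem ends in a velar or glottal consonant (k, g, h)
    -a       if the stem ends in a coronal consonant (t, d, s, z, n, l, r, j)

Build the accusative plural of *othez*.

The final sound of *othez* is /z/, which is a sibilant, so the plural suffix is -nez, giving *otheznez*.
Since the final consonant of the plural form *otheznez* is /z/ (coronal), it takes -a, giving *othezneza*.

othezneza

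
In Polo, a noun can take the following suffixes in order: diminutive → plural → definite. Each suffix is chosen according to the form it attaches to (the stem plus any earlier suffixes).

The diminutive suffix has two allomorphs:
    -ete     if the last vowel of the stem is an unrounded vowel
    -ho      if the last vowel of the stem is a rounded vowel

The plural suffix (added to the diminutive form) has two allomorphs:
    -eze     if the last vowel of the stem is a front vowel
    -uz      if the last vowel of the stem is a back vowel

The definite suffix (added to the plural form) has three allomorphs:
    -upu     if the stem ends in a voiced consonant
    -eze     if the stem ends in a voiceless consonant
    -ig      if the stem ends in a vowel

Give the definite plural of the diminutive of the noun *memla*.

memlaeteezeig

*memla*: last vowel = /a/, an unrounded vowel → -ete → *memlaete*.
Since the last vowel of the diminutive form *memlaete* is /e/ (a front vowel), it takes -eze, giving *memlaeteeze*.
The final sound of the plural form *memlaeteeze* is /e/, which is a vowel, so the definite suffix is -ig, giving *memlaeteezeig*.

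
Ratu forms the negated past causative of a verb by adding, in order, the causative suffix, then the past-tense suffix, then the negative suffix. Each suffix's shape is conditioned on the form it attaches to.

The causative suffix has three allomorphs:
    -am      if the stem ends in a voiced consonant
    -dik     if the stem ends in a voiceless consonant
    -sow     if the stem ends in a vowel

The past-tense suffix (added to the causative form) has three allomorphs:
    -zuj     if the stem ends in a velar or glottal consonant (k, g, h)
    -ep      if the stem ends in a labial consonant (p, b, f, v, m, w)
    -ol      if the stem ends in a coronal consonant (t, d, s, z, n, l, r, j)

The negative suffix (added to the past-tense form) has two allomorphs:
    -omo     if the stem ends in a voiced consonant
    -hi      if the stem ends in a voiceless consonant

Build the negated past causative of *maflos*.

maflosdikzujomo

*maflos*: final sound = /s/, a voiceless consonant → -dik → *maflosdik*.
The final consonant of the causative form *maflosdik* is /k/, which is velar/glottal, so the past-tense suffix is -zuj, giving *maflosdikzuj*.
The past-tense form *maflosdikzuj*: final consonant = /j/, voiced → -omo → *maflosdikzujomo*.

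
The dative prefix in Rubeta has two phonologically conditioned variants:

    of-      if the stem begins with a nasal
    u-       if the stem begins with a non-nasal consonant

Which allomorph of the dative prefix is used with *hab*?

u-

Since the first consonant of *hab* is /h/ (non-nasal), it takes u-.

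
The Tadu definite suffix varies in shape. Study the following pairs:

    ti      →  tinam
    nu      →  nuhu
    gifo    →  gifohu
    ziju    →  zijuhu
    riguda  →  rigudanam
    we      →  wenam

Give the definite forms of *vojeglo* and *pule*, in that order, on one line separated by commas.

Looking at the last vowel of each stem: -hu when the last vowel of the stem is a rounded vowel (*nu*, *gifo*, *ziju*); -nam when the last vowel of the stem is an unrounded vowel (*ti*, *riguda*, *we*).
*vojeglo*: last vowel = /o/, a rounded vowel → -hu → *vojeglohu*.
Since the last vowel of *pule* is /e/ (an unrounded vowel), it takes -nam, giving *pulenam*.

vojeglohu, pulenam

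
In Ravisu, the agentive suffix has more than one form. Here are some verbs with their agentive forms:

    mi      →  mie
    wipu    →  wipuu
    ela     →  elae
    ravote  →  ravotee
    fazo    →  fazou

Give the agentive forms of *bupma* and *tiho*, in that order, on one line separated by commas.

The alternation tracks the last vowel of the stem — -u when the last vowel of the stem is a rounded vowel (*wipu*, *fazo*); -e when the last vowel of the stem is an unrounded vowel (*mi*, *ela*, *ravote*).
The last vowel of *bupma* is /a/, which is an unrounded vowel, so the suffix is -e, giving *bupmae*.
The last vowel of *tiho* is /o/, which is a rounded vowel, so the suffix is -u, giving *tihou*.

bupmae, tihou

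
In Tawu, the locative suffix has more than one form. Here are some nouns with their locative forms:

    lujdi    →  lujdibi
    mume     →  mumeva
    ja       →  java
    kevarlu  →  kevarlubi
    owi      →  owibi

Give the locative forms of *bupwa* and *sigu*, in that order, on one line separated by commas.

The pattern is height harmony: -bi when the last vowel of the stem is a high vowel (*lujdi*, *kevarlu*, *owi*); -va when the last vowel of the stem is a non-high vowel (*mume*, *ja*).
The last vowel of *bupwa* is /a/, which is a non-high vowel, so the suffix is -va, giving *bupwava*.
*sigu*: last vowel = /u/, a high vowel → -bi → *sigubi*.

bupwava, sigubi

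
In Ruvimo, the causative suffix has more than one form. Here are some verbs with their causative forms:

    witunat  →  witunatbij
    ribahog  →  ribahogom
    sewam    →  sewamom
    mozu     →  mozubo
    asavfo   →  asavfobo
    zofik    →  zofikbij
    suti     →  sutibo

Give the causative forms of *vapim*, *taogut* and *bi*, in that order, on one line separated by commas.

vapimom, taogutbij, bibo

The alternation tracks the final sound of the stem — -bij when the stem ends in a voiceless consonant (*witunat*, *zofik*); -om when the stem ends in a voiced consonant (*ribahog*, *sewam*); -bo when the stem ends in a vowel (*mozu*, *asavfo*, *suti*).
*vapim*: final sound = /m/, a voiced consonant → -om → *vapimom*.
*taogut*: final sound = /t/, a voiceless consonant → -bij → *taogutbij*.
*bi*: final sound = /i/, a vowel → -bo → *bibo*.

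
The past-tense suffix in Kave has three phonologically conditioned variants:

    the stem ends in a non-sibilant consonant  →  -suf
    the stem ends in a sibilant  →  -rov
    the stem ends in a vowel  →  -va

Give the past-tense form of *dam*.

The final sound of *dam* is /m/, which is a non-sibilant consonant, so the suffix is -suf, giving *damsuf*.

damsuf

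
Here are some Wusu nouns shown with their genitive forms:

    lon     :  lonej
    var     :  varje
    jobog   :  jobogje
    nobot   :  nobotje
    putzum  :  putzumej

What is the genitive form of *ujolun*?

Looking at the final consonant of each stem: -ej when the stem ends in a nasal (*lon*, *putzum*); -je when the stem ends in a non-nasal consonant (*var*, *jobog*, *nobot*).
The final consonant of *ujolun* is /n/, which is a nasal, so the suffix is -ej, giving *ujolunej*.

ujolunej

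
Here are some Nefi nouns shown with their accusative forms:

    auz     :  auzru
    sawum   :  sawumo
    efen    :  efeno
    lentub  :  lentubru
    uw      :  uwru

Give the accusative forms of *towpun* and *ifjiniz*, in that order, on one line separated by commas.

towpuno, ifjinizru

The alternation tracks the final consonant of the stem — -o when the stem ends in a nasal (*sawum*, *efen*); -ru when the stem ends in a non-nasal consonant (*auz*, *lentub*, *uw*).
Since the final consonant of *towpun* is /n/ (a nasal), it takes -o, giving *towpuno*.
Since the final consonant of *ifjiniz* is /z/ (non-nasal), it takes -ru, giving *ifjinizru*.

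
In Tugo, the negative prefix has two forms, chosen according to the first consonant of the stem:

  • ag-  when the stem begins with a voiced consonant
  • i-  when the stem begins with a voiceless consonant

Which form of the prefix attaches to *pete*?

i-

Since the first consonant of *pete* is /p/ (voiceless), it takes i-.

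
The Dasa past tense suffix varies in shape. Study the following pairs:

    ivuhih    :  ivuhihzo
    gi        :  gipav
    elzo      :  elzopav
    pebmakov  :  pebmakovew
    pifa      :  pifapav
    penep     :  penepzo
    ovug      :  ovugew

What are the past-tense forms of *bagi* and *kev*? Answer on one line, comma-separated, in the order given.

bagipav, kevew

The suffix is conditioned by the final sound: -zo when the stem ends in a voiceless consonant (*ivuhih*, *penep*); -ew when the stem ends in a voiced consonant (*pebmakov*, *ovug*); -pav when the stem ends in a vowel (*gi*, *elzo*, *pifa*).
The final sound of *bagi* is /i/, which is a vowel, so the suffix is -pav, giving *bagipav*.
Since the final sound of *kev* is /v/ (a voiced consonant), it takes -ew, giving *kevew*.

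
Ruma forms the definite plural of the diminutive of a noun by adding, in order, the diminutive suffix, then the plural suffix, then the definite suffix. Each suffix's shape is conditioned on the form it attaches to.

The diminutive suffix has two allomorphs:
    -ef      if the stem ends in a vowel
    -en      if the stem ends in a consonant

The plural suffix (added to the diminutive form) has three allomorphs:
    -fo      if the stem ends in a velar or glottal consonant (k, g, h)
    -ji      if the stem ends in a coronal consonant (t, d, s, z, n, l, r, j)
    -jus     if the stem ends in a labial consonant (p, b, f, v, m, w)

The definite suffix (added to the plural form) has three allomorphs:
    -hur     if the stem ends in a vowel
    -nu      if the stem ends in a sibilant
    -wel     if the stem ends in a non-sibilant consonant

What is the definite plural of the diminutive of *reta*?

retaefjusnu

*reta*: final sound = /a/, a vowel → -ef → *retaef*.
The diminutive form *retaef*: final consonant = /f/, labial → -jus → *retaefjus*.
The plural form *retaefjus*: final sound = /s/, a sibilant → -nu → *retaefjusnu*.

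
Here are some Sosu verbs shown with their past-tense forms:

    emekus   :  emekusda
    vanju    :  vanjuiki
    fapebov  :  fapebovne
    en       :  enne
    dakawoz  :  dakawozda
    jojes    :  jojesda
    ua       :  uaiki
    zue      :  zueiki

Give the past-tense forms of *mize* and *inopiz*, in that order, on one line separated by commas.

mizeiki, inopizda

The suffix is conditioned by the final sound: -da when the stem ends in a sibilant (*emekus*, *dakawoz*, *jojes*); -ne when the stem ends in a non-sibilant consonant (*fapebov*, *en*); -iki when the stem ends in a vowel (*vanju*, *ua*, *zue*).
Since the final sound of *mize* is /e/ (a vowel), it takes -iki, giving *mizeiki*.
*inopiz*: final sound = /z/, a sibilant → -da → *inopizda*.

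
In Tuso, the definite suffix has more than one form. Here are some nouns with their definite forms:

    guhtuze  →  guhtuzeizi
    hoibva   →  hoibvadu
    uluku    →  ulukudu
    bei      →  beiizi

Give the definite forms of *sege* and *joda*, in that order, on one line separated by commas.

The suffix is conditioned by the last vowel: -izi when the last vowel of the stem is a front vowel (*guhtuze*, *bei*); -du when the last vowel of the stem is a back vowel (*hoibva*, *uluku*).
Since the last vowel of *sege* is /e/ (a front vowel), it takes -izi, giving *segeizi*.
*joda*: last vowel = /a/, a back vowel → -du → *jodadu*.

segeizi, jodadu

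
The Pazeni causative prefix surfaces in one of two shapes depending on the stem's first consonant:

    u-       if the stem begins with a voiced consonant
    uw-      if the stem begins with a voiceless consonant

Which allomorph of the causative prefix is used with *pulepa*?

uw-

*pulepa*: first consonant = /p/, voiceless → uw-.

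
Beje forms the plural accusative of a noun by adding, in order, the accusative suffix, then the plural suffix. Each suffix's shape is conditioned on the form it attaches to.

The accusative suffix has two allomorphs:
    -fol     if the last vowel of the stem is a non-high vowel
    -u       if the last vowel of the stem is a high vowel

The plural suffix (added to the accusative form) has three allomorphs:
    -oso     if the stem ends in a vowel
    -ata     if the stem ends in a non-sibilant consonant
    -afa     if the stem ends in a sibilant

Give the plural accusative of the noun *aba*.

abafolata

*aba* — last vowel /a/ (a non-high vowel) → -fol → *abafol*.
Since the final sound of the accusative form *abafol* is /l/ (a non-sibilant consonant), it takes -ata, giving *abafolata*.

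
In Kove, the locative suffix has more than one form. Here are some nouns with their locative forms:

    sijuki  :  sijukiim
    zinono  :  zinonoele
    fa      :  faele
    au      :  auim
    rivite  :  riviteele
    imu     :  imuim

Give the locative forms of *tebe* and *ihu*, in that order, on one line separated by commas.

The suffix is conditioned by the last vowel: -im when the last vowel of the stem is a high vowel (*sijuki*, *au*, *imu*); -ele when the last vowel of the stem is a non-high vowel (*zinono*, *fa*, *rivite*).
Since the last vowel of *tebe* is /e/ (a non-high vowel), it takes -ele, giving *tebeele*.
*ihu* — last vowel /u/ (a high vowel) → -im → *ihuim*.

tebeele, ihuim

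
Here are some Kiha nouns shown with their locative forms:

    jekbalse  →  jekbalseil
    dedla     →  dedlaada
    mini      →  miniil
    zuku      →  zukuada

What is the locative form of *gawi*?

gawiil

The alternation tracks the last vowel of the stem — -il when the last vowel of the stem is a front vowel (*jekbalse*, *mini*); -ada when the last vowel of the stem is a back vowel (*dedla*, *zuku*).
The last vowel of *gawi* is /i/, which is a front vowel, so the suffix is -il, giving *gawiil*.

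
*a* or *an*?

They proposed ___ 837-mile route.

an

The indefinite article is chosen by the initial *sound* of the following word, not its spelling.
The number *837* is spoken "eight hundred …", beginning with /eɪt/ — a vowel sound.
So the article is *an*: They proposed an 837-mile route.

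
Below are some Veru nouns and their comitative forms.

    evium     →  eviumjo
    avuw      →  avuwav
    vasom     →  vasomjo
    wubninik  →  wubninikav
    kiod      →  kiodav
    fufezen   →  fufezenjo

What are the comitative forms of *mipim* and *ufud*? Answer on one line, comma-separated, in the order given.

The suffix is conditioned by the final consonant: -jo when the stem ends in a nasal (*evium*, *vasom*, *fufezen*); -av when the stem ends in a non-nasal consonant (*avuw*, *wubninik*, *kiod*).
The final consonant of *mipim* is /m/, which is a nasal, so the suffix is -jo, giving *mipimjo*.
*ufud* — final consonant /d/ (non-nasal) → -av → *ufudav*.

mipimjo, ufudav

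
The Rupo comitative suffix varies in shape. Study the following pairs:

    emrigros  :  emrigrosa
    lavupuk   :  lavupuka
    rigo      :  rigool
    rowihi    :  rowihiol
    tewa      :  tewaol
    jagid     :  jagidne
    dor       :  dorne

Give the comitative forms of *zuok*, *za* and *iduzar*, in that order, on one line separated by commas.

zuoka, zaol, iduzarne

Looking at the final sound of each stem: -a when the stem ends in a voiceless consonant (*emrigros*, *lavupuk*); -ne when the stem ends in a voiced consonant (*jagid*, *dor*); -ol when the stem ends in a vowel (*rigo*, *rowihi*, *tewa*).
*zuok*: final sound = /k/, a voiceless consonant → -a → *zuoka*.
The final sound of *za* is /a/, which is a vowel, so the suffix is -ol, giving *zaol*.
*iduzar* — final sound /r/ (a voiced consonant) → -ne → *iduzarne*.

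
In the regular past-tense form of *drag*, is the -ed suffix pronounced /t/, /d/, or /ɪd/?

/d/

The stem *drag* ends in a voiced sound other than /d/.
The -ed suffix is realized as /ɪd/ after /t, d/; as /t/ after other voiceless consonants; and as /d/ after other voiced sounds.
So -ed on *drag* is pronounced /d/.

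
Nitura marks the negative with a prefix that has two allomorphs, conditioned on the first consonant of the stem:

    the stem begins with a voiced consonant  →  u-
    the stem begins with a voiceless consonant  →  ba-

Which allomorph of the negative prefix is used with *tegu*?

ba-

The first consonant of *tegu* is /t/, which is voiceless, so the prefix is ba-.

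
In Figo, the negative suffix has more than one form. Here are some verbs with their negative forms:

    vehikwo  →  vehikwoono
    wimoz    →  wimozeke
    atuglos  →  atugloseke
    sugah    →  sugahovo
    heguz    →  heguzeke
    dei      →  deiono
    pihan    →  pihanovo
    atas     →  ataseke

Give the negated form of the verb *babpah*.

The suffix is conditioned by the final sound: -eke when the stem ends in a sibilant (*wimoz*, *atuglos*, *heguz*, *atas*); -ovo when the stem ends in a non-sibilant consonant (*sugah*, *pihan*); -ono when the stem ends in a vowel (*vehikwo*, *dei*).
*babpah*: final sound = /h/, a non-sibilant consonant → -ovo → *babpahovo*.

babpahovo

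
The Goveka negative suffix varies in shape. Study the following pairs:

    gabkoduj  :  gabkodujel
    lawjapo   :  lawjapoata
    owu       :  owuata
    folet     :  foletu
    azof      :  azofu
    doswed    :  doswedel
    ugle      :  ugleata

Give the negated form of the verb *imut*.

imutu

Looking at the final sound of each stem: -u when the stem ends in a voiceless consonant (*folet*, *azof*); -el when the stem ends in a voiced consonant (*gabkoduj*, *doswed*); -ata when the stem ends in a vowel (*lawjapo*, *owu*, *ugle*).
The final sound of *imut* is /t/, which is a voiceless consonant, so the suffix is -u, giving *imutu*.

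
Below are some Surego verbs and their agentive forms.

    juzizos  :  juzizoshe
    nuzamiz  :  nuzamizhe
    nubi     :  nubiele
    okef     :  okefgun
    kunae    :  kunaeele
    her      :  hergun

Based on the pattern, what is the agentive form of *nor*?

norgun

Looking at the final sound of each stem: -he when the stem ends in a sibilant (*juzizos*, *nuzamiz*); -gun when the stem ends in a non-sibilant consonant (*okef*, *her*); -ele when the stem ends in a vowel (*nubi*, *kunae*).
*nor*: final sound = /r/, a non-sibilant consonant → -gun → *norgun*.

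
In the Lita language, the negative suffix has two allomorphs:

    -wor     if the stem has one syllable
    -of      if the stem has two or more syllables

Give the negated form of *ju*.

*ju* has one syllable, so the suffix is -wor, giving *juwor*.

juwor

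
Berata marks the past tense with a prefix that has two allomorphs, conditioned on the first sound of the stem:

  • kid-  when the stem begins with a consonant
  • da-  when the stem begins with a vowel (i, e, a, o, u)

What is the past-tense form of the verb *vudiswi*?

kidvudiswi

*vudiswi* — first sound /v/ (a consonant) → kid- → *kidvudiswi*.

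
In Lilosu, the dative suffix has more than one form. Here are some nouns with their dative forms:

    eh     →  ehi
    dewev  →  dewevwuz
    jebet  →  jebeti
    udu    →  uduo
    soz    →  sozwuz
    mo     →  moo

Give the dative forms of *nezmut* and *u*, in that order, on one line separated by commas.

nezmuti, uo

Looking at the final sound of each stem: -i when the stem ends in a voiceless consonant (*eh*, *jebet*); -wuz when the stem ends in a voiced consonant (*dewev*, *soz*); -o when the stem ends in a vowel (*udu*, *mo*).
The final sound of *nezmut* is /t/, which is a voiceless consonant, so the suffix is -i, giving *nezmuti*.
*u*: final sound = /u/, a vowel → -o → *uo*.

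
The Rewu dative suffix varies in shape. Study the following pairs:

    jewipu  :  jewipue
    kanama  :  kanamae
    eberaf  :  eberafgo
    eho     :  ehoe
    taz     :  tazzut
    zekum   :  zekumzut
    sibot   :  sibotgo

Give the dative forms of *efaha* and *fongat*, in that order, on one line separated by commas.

The suffix is conditioned by the final sound: -go when the stem ends in a voiceless consonant (*eberaf*, *sibot*); -zut when the stem ends in a voiced consonant (*taz*, *zekum*); -e when the stem ends in a vowel (*jewipu*, *kanama*, *eho*).
*efaha* — final sound /a/ (a vowel) → -e → *efahae*.
The final sound of *fongat* is /t/, which is a voiceless consonant, so the suffix is -go, giving *fongatgo*.

efahae, fongatgo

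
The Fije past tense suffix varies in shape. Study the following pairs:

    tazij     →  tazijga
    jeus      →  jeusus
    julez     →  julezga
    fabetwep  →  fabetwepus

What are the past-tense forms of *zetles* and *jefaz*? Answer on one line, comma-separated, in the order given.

zetlesus, jefazga

The pattern is voicing of the final consonant: -us when the stem ends in a voiceless consonant (*jeus*, *fabetwep*); -ga when the stem ends in a voiced consonant (*tazij*, *julez*).
*zetles*: final consonant = /s/, voiceless → -us → *zetlesus*.
*jefaz* — final consonant /z/ (voiced) → -ga → *jefazga*.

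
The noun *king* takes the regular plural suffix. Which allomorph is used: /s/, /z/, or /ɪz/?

/z/

The stem *king* ends in a voiced non-sibilant sound.
The plural suffix surfaces as /ɪz/ after sibilants, /s/ after other voiceless consonants, and /z/ after other voiced sounds.
So the plural -s on *king* is pronounced /z/.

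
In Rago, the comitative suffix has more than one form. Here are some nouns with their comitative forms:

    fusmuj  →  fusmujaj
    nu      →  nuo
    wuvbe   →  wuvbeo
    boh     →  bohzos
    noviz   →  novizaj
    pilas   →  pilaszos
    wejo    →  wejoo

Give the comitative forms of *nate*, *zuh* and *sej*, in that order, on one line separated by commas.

Looking at the final sound of each stem: -zos when the stem ends in a voiceless consonant (*boh*, *pilas*); -aj when the stem ends in a voiced consonant (*fusmuj*, *noviz*); -o when the stem ends in a vowel (*nu*, *wuvbe*, *wejo*).
*nate*: final sound = /e/, a vowel → -o → *nateo*.
*zuh*: final sound = /h/, a voiceless consonant → -zos → *zuhzos*.
*sej*: final sound = /j/, a voiced consonant → -aj → *sejaj*.

nateo, zuhzos, sejaj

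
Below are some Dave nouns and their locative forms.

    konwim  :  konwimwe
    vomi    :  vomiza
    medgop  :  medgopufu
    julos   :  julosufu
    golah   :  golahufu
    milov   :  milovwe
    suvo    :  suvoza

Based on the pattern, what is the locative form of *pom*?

The alternation tracks the final sound of the stem — -ufu when the stem ends in a voiceless consonant (*medgop*, *julos*, *golah*); -we when the stem ends in a voiced consonant (*konwim*, *milov*); -za when the stem ends in a vowel (*vomi*, *suvo*).
Since the final sound of *pom* is /m/ (a voiced consonant), it takes -we, giving *pomwe*.

pomwe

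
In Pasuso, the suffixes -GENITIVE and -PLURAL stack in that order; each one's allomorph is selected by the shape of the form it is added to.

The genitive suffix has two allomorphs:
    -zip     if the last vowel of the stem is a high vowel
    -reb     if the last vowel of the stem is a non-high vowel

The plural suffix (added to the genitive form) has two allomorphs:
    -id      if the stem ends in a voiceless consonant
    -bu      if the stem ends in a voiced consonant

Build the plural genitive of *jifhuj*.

jifhujzipid

Since the last vowel of *jifhuj* is /u/ (a high vowel), it takes -zip, giving *jifhujzip*.
The genitive form *jifhujzip*: final consonant = /p/, voiceless → -id → *jifhujzipid*.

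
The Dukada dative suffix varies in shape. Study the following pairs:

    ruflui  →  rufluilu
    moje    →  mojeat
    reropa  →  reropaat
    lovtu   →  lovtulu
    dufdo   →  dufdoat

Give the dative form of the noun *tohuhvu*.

The pattern is height harmony: -lu when the last vowel of the stem is a high vowel (*ruflui*, *lovtu*); -at when the last vowel of the stem is a non-high vowel (*moje*, *reropa*, *dufdo*).
*tohuhvu* — last vowel /u/ (a high vowel) → -lu → *tohuhvulu*.

tohuhvulu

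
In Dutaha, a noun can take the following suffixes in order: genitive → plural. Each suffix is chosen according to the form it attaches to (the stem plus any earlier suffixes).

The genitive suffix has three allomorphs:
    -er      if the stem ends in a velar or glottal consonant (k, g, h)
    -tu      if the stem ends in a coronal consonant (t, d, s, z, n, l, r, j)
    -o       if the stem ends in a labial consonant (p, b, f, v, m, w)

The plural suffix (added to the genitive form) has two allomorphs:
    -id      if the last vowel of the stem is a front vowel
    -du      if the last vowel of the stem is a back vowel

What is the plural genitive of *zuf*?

zufodu

*zuf*: final consonant = /f/, labial → -o → *zufo*.
The last vowel of the genitive form *zufo* is /o/, which is a back vowel, so the plural suffix is -du, giving *zufodu*.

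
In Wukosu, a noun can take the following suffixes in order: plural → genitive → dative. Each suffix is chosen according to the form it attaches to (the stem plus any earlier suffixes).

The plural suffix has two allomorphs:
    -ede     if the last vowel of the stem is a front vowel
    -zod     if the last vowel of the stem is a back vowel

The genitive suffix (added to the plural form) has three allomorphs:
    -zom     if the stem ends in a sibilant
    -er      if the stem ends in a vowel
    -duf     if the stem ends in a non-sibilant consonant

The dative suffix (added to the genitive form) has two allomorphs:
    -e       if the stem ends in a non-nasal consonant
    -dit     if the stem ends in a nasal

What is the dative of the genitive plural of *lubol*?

lubolzoddufe

*lubol* — last vowel /o/ (a back vowel) → -zod → *lubolzod*.
Since the final sound of the plural form *lubolzod* is /d/ (a non-sibilant consonant), it takes -duf, giving *lubolzodduf*.
Since the final consonant of the genitive form *lubolzodduf* is /f/ (non-nasal), it takes -e, giving *lubolzoddufe*.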